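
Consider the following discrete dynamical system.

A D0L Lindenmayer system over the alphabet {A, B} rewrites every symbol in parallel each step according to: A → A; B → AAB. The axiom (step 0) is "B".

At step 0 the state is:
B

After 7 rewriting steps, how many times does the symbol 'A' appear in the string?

k=0  B
k=1  AAB
k=2  AAAAB
k=3  AAAAAAB
k=4  AAAAAAAAB
k=5  AAAAAAAAAAB
k=6  AAAAAAAAAAAAB
k=7  AAAAAAAAAAAAAAB

14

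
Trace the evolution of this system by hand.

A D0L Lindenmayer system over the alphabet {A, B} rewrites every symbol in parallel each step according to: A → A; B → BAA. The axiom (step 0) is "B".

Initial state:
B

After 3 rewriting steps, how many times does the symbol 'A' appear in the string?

t=0: B
t=1: BAA
t=2: BAAAA
t=3: BAAAAAA

6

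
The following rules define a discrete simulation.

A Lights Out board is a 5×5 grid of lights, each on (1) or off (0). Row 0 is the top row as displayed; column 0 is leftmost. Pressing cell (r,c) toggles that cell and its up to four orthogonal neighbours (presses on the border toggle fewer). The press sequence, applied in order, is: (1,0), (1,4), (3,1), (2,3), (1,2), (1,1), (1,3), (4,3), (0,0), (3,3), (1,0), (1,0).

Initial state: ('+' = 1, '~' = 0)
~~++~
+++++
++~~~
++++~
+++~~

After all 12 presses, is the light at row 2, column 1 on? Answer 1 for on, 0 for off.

1

0) ~~++~
+++++
++~~~
++++~
+++~~
1) +~++~
~~+++
~+~~~
++++~
+++~~
2) +~+++
~~+~~
~+~~+
++++~
+++~~
3) +~+++
~~+~~
~~~~+
~~~+~
+~+~~
4) +~+++
~~++~
~~++~
~~~~~
+~+~~
5) +~~++
~+~~~
~~~+~
~~~~~
+~+~~
6) ++~++
+~+~~
~+~+~
~~~~~
+~+~~
7) ++~~+
+~~++
~+~~~
~~~~~
+~+~~
8) ++~~+
+~~++
~+~~~
~~~+~
+~~++
9) ~~~~+
~~~++
~+~~~
~~~+~
+~~++
10) ~~~~+
~~~++
~+~+~
~~+~+
+~~~+
11) +~~~+
++~++
++~+~
~~+~+
+~~~+
12) ~~~~+
~~~++
~+~+~
~~+~+
+~~~+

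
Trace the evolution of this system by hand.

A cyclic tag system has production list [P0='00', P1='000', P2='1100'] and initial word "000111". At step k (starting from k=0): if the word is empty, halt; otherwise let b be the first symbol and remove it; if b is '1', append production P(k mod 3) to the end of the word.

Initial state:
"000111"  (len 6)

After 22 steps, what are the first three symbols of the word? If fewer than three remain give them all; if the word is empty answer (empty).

000

t=0: "000111"  (len 6)
t=1: "00111"  (len 5)
t=2: "0111"  (len 4)
t=3: "111"  (len 3)
t=4: "1100"  (len 4)
t=5: "100000"  (len 6)
t=6: "000001100"  (len 9)
t=7: "00001100"  (len 8)
t=8: "0001100"  (len 7)
t=9: "001100"  (len 6)
t=10: "01100"  (len 5)
t=11: "1100"  (len 4)
t=12: "1001100"  (len 7)
t=13: "00110000"  (len 8)
t=14: "0110000"  (len 7)
t=15: "110000"  (len 6)
t=16: "1000000"  (len 7)
t=17: "000000000"  (len 9)
t=18: "00000000"  (len 8)
t=19: "0000000"  (len 7)
t=20: "000000"  (len 6)
t=21: "00000"  (len 5)
t=22: "0000"  (len 4)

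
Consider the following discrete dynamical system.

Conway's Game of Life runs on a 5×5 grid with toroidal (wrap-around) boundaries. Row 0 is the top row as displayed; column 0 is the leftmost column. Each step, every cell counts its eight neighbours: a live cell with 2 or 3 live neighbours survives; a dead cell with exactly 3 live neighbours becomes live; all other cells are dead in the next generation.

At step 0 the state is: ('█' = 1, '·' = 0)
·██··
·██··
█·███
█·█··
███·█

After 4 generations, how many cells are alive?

k=0  ·██··
·██··
█·███
█·█··
███·█
k=1  ·····
····█
█···█
·····
····█
k=2  ·····
█···█
█···█
█···█
·····
k=3  ·····
█···█
·█·█·
█···█
·····
k=4  ·····
█···█
·█·█·
█···█
·····

6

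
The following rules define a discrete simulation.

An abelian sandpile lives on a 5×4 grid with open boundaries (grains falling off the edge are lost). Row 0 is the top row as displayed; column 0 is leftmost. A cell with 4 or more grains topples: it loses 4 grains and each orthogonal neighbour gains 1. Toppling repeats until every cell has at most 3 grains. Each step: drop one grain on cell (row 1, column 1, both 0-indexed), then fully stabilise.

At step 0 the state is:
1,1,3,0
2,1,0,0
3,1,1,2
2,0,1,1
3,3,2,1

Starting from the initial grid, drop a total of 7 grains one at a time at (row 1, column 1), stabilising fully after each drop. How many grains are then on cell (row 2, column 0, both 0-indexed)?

1

k=0  1,1,3,0
2,1,0,0
3,1,1,2
2,0,1,1
3,3,2,1
k=1  1,1,3,0
2,2,0,0
3,1,1,2
2,0,1,1
3,3,2,1
k=2  1,1,3,0
2,3,0,0
3,1,1,2
2,0,1,1
3,3,2,1
k=3  1,2,3,0
3,0,1,0
3,2,1,2
2,0,1,1
3,3,2,1
k=4  1,2,3,0
3,1,1,0
3,2,1,2
2,0,1,1
3,3,2,1
k=5  1,2,3,0
3,2,1,0
3,2,1,2
2,0,1,1
3,3,2,1
k=6  1,2,3,0
3,3,1,0
3,2,1,2
2,0,1,1
3,3,2,1
k=7  2,3,3,0
1,2,2,0
1,0,2,2
3,1,1,1
3,3,2,1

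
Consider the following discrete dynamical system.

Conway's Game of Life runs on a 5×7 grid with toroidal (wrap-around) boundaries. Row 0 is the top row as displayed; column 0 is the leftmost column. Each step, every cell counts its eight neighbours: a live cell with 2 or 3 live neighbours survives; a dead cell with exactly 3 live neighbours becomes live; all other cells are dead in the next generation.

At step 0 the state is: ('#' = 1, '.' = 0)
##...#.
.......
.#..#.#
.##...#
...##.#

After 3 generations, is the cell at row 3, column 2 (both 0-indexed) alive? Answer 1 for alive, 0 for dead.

k=0  ##...#.
.......
.#..#.#
.##...#
...##.#
k=1  #...###
.#...##
.##..#.
.##.#.#
...##.#
k=2  ...#...
.##....
...##..
.#..#.#
.##....
k=3  ...#...
..#.#..
##.###.
##..##.
####...

0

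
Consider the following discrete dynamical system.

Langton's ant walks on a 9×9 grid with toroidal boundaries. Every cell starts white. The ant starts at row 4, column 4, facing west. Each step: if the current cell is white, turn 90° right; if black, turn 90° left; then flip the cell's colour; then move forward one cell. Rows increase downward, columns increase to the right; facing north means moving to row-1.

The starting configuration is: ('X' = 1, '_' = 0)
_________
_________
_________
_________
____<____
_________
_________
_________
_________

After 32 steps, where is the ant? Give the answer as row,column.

[0] _________
_________
_________
_________
____<____
_________
_________
_________
_________
[1] _________
_________
_________
____^____
____X____
_________
_________
_________
_________
[2] _________
_________
_________
____X>___
____X____
_________
_________
_________
_________
[3] _________
_________
_________
____XX___
____Xv___
_________
_________
_________
_________
[4] _________
_________
_________
____XX___
____<X___
_________
_________
_________
_________
[5] _________
_________
_________
____XX___
_____X___
____v____
_________
_________
_________
[6] _________
_________
_________
____XX___
_____X___
___<X____
_________
_________
_________
[7] _________
_________
_________
____XX___
___^_X___
___XX____
_________
_________
_________
[8] _________
_________
_________
____XX___
___X>X___
___XX____
_________
_________
_________
[9] _________
_________
_________
____XX___
___XXX___
___Xv____
_________
_________
_________
[10] _________
_________
_________
____XX___
___XXX___
___X_>___
_________
_________
_________
[11] _________
_________
_________
____XX___
___XXX___
___X_X___
_____v___
_________
_________
[12] _________
_________
_________
____XX___
___XXX___
___X_X___
____<X___
_________
_________
[13] _________
_________
_________
____XX___
___XXX___
___X^X___
____XX___
_________
_________
[14] _________
_________
_________
____XX___
___XXX___
___XX>___
____XX___
_________
_________
[15] _________
_________
_________
____XX___
___XX^___
___XX____
____XX___
_________
_________
[16] _________
_________
_________
____XX___
___X<____
___XX____
____XX___
_________
_________
[17] _________
_________
_________
____XX___
___X_____
___Xv____
____XX___
_________
_________
[18] _________
_________
_________
____XX___
___X_____
___X_>___
____XX___
_________
_________
[19] _________
_________
_________
____XX___
___X_____
___X_X___
____Xv___
_________
_________
[20] _________
_________
_________
____XX___
___X_____
___X_X___
____X_>__
_________
_________
[21] _________
_________
_________
____XX___
___X_____
___X_X___
____X_X__
______v__
_________
[22] _________
_________
_________
____XX___
___X_____
___X_X___
____X_X__
_____<X__
_________
[23] _________
_________
_________
____XX___
___X_____
___X_X___
____X^X__
_____XX__
_________
[24] _________
_________
_________
____XX___
___X_____
___X_X___
____XX>__
_____XX__
_________
[25] _________
_________
_________
____XX___
___X_____
___X_X^__
____XX___
_____XX__
_________
[26] _________
_________
_________
____XX___
___X_____
___X_XX>_
____XX___
_____XX__
_________
[27] _________
_________
_________
____XX___
___X_____
___X_XXX_
____XX_v_
_____XX__
_________
[28] _________
_________
_________
____XX___
___X_____
___X_XXX_
____XX<X_
_____XX__
_________
[29] _________
_________
_________
____XX___
___X_____
___X_X^X_
____XXXX_
_____XX__
_________
[30] _________
_________
_________
____XX___
___X_____
___X_<_X_
____XXXX_
_____XX__
_________
[31] _________
_________
_________
____XX___
___X_____
___X___X_
____XvXX_
_____XX__
_________
[32] _________
_________
_________
____XX___
___X_____
___X___X_
____X_>X_
_____XX__
_________

6,6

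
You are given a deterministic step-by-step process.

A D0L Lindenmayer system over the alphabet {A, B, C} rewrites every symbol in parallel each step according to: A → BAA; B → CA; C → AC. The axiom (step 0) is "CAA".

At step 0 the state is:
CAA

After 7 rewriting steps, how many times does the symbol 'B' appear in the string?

t=0: CAA
t=1: ACBAABAA
t=2: BAAACCABAABAACABAABAA
t=3: CABAABAABAAACACBAACABAABAACABAABAAACBAACABAABAACABAABAA
t=4: ACBAACABAABAACABAABAACABAABAABAAACBAAACCABAABAAACBAACABAAB…BAABAAACCABAABAAACBAACABAABAACABAABAAACBAACABAABAACABAABAA  (len 144)
t=5: BAAACCABAABAAACBAACABAABAACABAABAAACBAACABAABAACABAABAAACB…BAABAAACCABAABAAACBAACABAABAACABAABAAACBAACABAABAACABAABAA  (len 377)
t=6: CABAABAABAAACACBAACABAABAACABAABAABAAACCABAABAAACBAACABAAB…BAABAAACCABAABAAACBAACABAABAACABAABAAACBAACABAABAACABAABAA  (len 987)
t=7: ACBAACABAABAACABAABAACABAABAABAAACBAAACCABAABAAACBAACABAAB…BAABAAACCABAABAAACBAACABAABAACABAABAAACBAACABAABAACABAABAA  (len 2584)

610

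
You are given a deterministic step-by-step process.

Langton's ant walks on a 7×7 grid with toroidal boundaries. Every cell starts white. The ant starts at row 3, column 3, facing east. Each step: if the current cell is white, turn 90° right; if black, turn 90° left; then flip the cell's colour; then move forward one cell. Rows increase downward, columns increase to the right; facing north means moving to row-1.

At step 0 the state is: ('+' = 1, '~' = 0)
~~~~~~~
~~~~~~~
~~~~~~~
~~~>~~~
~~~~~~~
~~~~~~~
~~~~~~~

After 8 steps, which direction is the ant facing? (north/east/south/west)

west

0) ~~~~~~~
~~~~~~~
~~~~~~~
~~~>~~~
~~~~~~~
~~~~~~~
~~~~~~~
1) ~~~~~~~
~~~~~~~
~~~~~~~
~~~+~~~
~~~v~~~
~~~~~~~
~~~~~~~
2) ~~~~~~~
~~~~~~~
~~~~~~~
~~~+~~~
~~<+~~~
~~~~~~~
~~~~~~~
3) ~~~~~~~
~~~~~~~
~~~~~~~
~~^+~~~
~~++~~~
~~~~~~~
~~~~~~~
4) ~~~~~~~
~~~~~~~
~~~~~~~
~~+>~~~
~~++~~~
~~~~~~~
~~~~~~~
5) ~~~~~~~
~~~~~~~
~~~^~~~
~~+~~~~
~~++~~~
~~~~~~~
~~~~~~~
6) ~~~~~~~
~~~~~~~
~~~+>~~
~~+~~~~
~~++~~~
~~~~~~~
~~~~~~~
7) ~~~~~~~
~~~~~~~
~~~++~~
~~+~v~~
~~++~~~
~~~~~~~
~~~~~~~
8) ~~~~~~~
~~~~~~~
~~~++~~
~~+<+~~
~~++~~~
~~~~~~~
~~~~~~~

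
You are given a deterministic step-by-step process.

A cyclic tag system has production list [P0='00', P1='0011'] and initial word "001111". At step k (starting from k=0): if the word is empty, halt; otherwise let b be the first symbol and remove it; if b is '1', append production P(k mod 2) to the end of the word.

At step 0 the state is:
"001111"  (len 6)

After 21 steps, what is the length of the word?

9

t=0: "001111"  (len 6)
t=1: "01111"  (len 5)
t=2: "1111"  (len 4)
t=3: "11100"  (len 5)
t=4: "11000011"  (len 8)
t=5: "100001100"  (len 9)
t=6: "000011000011"  (len 12)
t=7: "00011000011"  (len 11)
t=8: "0011000011"  (len 10)
t=9: "011000011"  (len 9)
t=10: "11000011"  (len 8)
t=11: "100001100"  (len 9)
t=12: "000011000011"  (len 12)
t=13: "00011000011"  (len 11)
t=14: "0011000011"  (len 10)
t=15: "011000011"  (len 9)
t=16: "11000011"  (len 8)
t=17: "100001100"  (len 9)
t=18: "000011000011"  (len 12)
t=19: "00011000011"  (len 11)
t=20: "0011000011"  (len 10)
t=21: "011000011"  (len 9)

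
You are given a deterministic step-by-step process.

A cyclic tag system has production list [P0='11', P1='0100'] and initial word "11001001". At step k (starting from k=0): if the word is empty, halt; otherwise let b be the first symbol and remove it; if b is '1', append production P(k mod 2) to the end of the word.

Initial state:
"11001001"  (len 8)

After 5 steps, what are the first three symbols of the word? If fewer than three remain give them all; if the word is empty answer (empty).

001

gen 0: "11001001"  (len 8)
gen 1: "100100111"  (len 9)
gen 2: "001001110100"  (len 12)
gen 3: "01001110100"  (len 11)
gen 4: "1001110100"  (len 10)
gen 5: "00111010011"  (len 11)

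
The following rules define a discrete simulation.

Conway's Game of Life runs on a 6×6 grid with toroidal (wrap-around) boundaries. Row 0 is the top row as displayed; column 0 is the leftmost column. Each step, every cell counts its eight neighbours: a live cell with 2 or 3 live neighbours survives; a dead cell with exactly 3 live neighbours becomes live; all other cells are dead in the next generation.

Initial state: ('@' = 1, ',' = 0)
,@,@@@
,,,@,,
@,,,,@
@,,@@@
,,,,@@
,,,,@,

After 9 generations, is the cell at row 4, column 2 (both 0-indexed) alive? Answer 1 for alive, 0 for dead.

1

0) ,@,@@@
,,,@,,
@,,,,@
@,,@@@
,,,,@@
,,,,@,
1) ,,@@,@
,,@@,,
@,,@,,
,,,@,,
@,,,,,
@,,,,,
2) ,@@@@,
,@,,,,
,,,@@,
,,,,,,
,,,,,,
@@,,,@
3) ,,,@@@
,@,,,,
,,,,,,
,,,,,,
@,,,,,
@@,@@@
4) ,@,@,,
,,,,@,
,,,,,,
,,,,,,
@@,,@,
,@@@,,
5) ,@,@@,
,,,,,,
,,,,,,
,,,,,,
@@,@,,
,,,@@,
6) ,,@@@,
,,,,,,
,,,,,,
,,,,,,
,,@@@,
@@,,,@
7) @@@@@@
,,,@,,
,,,,,,
,,,@,,
@@@@@@
@@,,,@
8) ,,,@,,
@@,@,@
,,,,,,
@@,@,@
,,,@,,
,,,,,,
9) @,@,@,
@,@,@,
,,,,,,
@,@,@,
@,@,@,
,,,,,,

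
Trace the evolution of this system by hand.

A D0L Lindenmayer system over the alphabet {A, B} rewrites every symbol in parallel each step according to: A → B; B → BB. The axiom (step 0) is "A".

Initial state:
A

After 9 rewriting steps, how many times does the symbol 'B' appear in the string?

gen 0: A
gen 1: B
gen 2: BB
gen 3: BBBB
gen 4: BBBBBBBB
gen 5: BBBBBBBBBBBBBBBB
gen 6: BBBBBBBBBBBBBBBBBBBBBBBBBBBBBBBB
gen 7: BBBBBBBBBBBBBBBBBBBBBBBBBBBBBBBBBBBBBBBBBBBBBBBBBBBBBBBBBBBBBBBB
gen 8: BBBBBBBBBBBBBBBBBBBBBBBBBBBBBBBBBBBBBBBBBBBBBBBBBBBBBBBBBB…BBBBBBBBBBBBBBBBBBBBBBBBBBBBBBBBBBBBBBBBBBBBBBBBBBBBBBBBBB  (len 128)
gen 9: BBBBBBBBBBBBBBBBBBBBBBBBBBBBBBBBBBBBBBBBBBBBBBBBBBBBBBBBBB…BBBBBBBBBBBBBBBBBBBBBBBBBBBBBBBBBBBBBBBBBBBBBBBBBBBBBBBBBB  (len 256)

256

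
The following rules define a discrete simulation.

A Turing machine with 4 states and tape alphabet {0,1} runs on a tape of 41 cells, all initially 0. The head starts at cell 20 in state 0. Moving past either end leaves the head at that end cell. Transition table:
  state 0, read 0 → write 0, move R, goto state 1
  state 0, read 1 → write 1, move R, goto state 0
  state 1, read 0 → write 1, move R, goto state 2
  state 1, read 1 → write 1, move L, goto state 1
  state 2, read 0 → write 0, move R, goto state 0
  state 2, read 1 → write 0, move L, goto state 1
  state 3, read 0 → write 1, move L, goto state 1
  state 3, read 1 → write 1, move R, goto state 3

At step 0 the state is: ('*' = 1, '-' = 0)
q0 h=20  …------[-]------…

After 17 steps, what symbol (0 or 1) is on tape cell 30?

1

0) q0 h=20  …------[-]------…
1) q1 h=21  …------[-]------…
2) q2 h=22  …-----*[-]------…
3) q0 h=23  …----*-[-]------…
4) q1 h=24  …---*--[-]------…
5) q2 h=25  …--*--*[-]------…
6) q0 h=26  …-*--*-[-]------…
7) q1 h=27  …*--*--[-]------…
8) q2 h=28  …--*--*[-]------…
9) q0 h=29  …-*--*-[-]------…
10) q1 h=30  …*--*--[-]------…
11) q2 h=31  …--*--*[-]------…
12) q0 h=32  …-*--*-[-]------…
13) q1 h=33  …*--*--[-]------…
14) q2 h=34  …--*--*[-]------|
15) q0 h=35  …-*--*-[-]-----|
16) q1 h=36  …*--*--[-]----|
17) q2 h=37  …--*--*[-]---|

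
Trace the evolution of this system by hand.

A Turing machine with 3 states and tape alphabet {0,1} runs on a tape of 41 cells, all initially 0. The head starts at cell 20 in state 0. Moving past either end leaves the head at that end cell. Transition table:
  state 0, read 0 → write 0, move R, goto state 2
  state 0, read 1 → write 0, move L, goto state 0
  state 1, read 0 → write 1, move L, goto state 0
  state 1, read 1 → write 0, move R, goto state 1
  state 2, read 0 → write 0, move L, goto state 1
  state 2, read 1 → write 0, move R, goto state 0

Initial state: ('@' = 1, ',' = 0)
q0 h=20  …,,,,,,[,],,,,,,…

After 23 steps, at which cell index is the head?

step 0: q0 h=20  …,,,,,,[,],,,,,,…
step 1: q2 h=21  …,,,,,,[,],,,,,,…
step 2: q1 h=20  …,,,,,,[,],,,,,,…
step 3: q0 h=19  …,,,,,,[,]@,,,,,…
step 4: q2 h=20  …,,,,,,[@],,,,,,…
step 5: q0 h=21  …,,,,,,[,],,,,,,…
step 6: q2 h=22  …,,,,,,[,],,,,,,…
step 7: q1 h=21  …,,,,,,[,],,,,,,…
step 8: q0 h=20  …,,,,,,[,]@,,,,,…
step 9: q2 h=21  …,,,,,,[@],,,,,,…
step 10: q0 h=22  …,,,,,,[,],,,,,,…
step 11: q2 h=23  …,,,,,,[,],,,,,,…
step 12: q1 h=22  …,,,,,,[,],,,,,,…
step 13: q0 h=21  …,,,,,,[,]@,,,,,…
step 14: q2 h=22  …,,,,,,[@],,,,,,…
step 15: q0 h=23  …,,,,,,[,],,,,,,…
step 16: q2 h=24  …,,,,,,[,],,,,,,…
step 17: q1 h=23  …,,,,,,[,],,,,,,…
step 18: q0 h=22  …,,,,,,[,]@,,,,,…
step 19: q2 h=23  …,,,,,,[@],,,,,,…
step 20: q0 h=24  …,,,,,,[,],,,,,,…
step 21: q2 h=25  …,,,,,,[,],,,,,,…
step 22: q1 h=24  …,,,,,,[,],,,,,,…
step 23: q0 h=23  …,,,,,,[,]@,,,,,…

23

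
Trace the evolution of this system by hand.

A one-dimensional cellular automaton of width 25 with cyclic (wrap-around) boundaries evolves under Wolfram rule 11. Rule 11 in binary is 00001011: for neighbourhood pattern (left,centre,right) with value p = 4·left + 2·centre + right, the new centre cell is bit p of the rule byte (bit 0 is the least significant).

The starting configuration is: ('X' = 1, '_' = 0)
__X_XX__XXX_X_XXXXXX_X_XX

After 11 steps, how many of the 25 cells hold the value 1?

[0] __X_XX__XXX_X_XXXXXX_X_XX
[1] _X__X__XX_____X________X_
[2] X__X__XX__XXXX__XXXXXXX__
[3] __X__XX__XX____XX_______X
[4] _X__XX__XX__XXXX__XXXXXX_
[5] X__XX__XX__XX____XX______
[6] __XX__XX__XX__XXXX__XXXXX
[7] _XX__XX__XX__XX____XX____
[8] XX__XX__XX__XX__XXXX__XXX
[9] ___XX__XX__XX__XX____XX__
[10] XXXX__XX__XX__XX__XXXX__X
[11] _____XX__XX__XX__XX____XX

10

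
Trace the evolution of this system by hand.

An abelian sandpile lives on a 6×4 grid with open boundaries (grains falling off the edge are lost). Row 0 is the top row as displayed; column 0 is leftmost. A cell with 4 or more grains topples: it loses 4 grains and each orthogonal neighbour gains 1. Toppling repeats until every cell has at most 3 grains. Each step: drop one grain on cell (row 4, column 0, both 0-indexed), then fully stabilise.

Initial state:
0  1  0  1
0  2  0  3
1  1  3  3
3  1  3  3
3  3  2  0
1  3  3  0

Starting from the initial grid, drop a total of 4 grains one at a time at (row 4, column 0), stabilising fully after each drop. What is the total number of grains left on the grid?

34

step 0: 0  1  0  1
0  2  0  3
1  1  3  3
3  1  3  3
3  3  2  0
1  3  3  0
step 1: 0  1  0  2
0  2  2  0
2  3  1  2
1  0  3  1
2  3  1  2
3  1  1  1
step 2: 0  1  0  2
0  2  2  0
2  3  1  2
1  0  3  1
3  3  1  2
3  1  1  1
step 3: 0  1  0  2
0  2  2  0
2  3  1  2
2  1  3  1
2  0  2  2
0  3  1  1
step 4: 0  1  0  2
0  2  2  0
2  3  1  2
2  1  3  1
3  0  2  2
0  3  1  1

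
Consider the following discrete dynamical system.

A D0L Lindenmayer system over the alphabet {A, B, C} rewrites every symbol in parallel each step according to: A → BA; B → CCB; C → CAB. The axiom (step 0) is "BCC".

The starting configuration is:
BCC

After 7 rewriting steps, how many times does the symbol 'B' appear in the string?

1465

gen 0: BCC
gen 1: CCBCABCAB
gen 2: CABCABCCBCABBACCBCABBACCB
gen 3: CABBACCBCABBACCBCABCABCCBCABBACCBCCBBACABCABCCBCABBACCBCCBBACABCABCCB
gen 4: CABBACCBCCBBACABCABCCBCABBACCBCCBBACABCABCCBCABBACCBCABBAC…BACCBCCBBACABCABCCBCABCABCCBCCBBACABBACCBCABBACCBCABCABCCB  (len 191)
gen 5: CABBACCBCCBBACABCABCCBCABCABCCBCCBBACABBACCBCABBACCBCABCAB…BACABCABCCBCABBACCBCCBBACABCABCCBCABBACCBCABBACCBCABCABCCB  (len 529)
gen 6: CABBACCBCCBBACABCABCCBCABCABCCBCCBBACABBACCBCABBACCBCABCAB…BACABCABCCBCABBACCBCCBBACABCABCCBCABBACCBCABBACCBCABCABCCB  (len 1465)
gen 7: CABBACCBCCBBACABCABCCBCABCABCCBCCBBACABBACCBCABBACCBCABCAB…BACABCABCCBCABBACCBCCBBACABCABCCBCABBACCBCABBACCBCABCABCCB  (len 4057)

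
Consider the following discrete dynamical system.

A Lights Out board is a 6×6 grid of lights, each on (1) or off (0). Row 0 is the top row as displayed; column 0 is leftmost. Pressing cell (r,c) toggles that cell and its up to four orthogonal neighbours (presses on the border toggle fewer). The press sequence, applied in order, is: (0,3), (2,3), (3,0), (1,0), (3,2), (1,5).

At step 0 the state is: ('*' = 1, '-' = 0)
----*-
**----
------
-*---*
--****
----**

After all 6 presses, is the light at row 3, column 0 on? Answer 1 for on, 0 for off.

[0] ----*-
**----
------
-*---*
--****
----**
[1] --**--
**-*--
------
-*---*
--****
----**
[2] --**--
**----
--***-
-*-*-*
--****
----**
[3] --**--
**----
*-***-
*--*-*
*-****
----**
[4] *-**--
------
--***-
*--*-*
*-****
----**
[5] *-**--
------
---**-
***--*
*--***
----**
[6] *-**-*
----**
---***
***--*
*--***
----**

1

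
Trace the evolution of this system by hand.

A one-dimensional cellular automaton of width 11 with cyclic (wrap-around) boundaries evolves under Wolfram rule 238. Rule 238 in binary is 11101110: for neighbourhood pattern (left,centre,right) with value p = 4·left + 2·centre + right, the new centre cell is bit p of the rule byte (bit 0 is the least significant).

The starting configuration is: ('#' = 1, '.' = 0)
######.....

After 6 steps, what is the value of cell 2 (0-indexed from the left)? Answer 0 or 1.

1

0) ######.....
1) ######....#
2) ######...##
3) ######..###
4) ######.####
5) ###########
6) ###########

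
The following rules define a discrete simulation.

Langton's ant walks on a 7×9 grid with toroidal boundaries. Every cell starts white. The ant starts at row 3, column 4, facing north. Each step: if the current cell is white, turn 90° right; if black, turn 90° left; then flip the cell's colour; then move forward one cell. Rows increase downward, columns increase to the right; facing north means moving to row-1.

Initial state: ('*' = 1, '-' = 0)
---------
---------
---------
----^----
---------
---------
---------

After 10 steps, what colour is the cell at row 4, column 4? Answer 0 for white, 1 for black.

gen 0: ---------
---------
---------
----^----
---------
---------
---------
gen 1: ---------
---------
---------
----*>---
---------
---------
---------
gen 2: ---------
---------
---------
----**---
-----v---
---------
---------
gen 3: ---------
---------
---------
----**---
----<*---
---------
---------
gen 4: ---------
---------
---------
----^*---
----**---
---------
---------
gen 5: ---------
---------
---------
---<-*---
----**---
---------
---------
gen 6: ---------
---------
---^-----
---*-*---
----**---
---------
---------
gen 7: ---------
---------
---*>----
---*-*---
----**---
---------
---------
gen 8: ---------
---------
---**----
---*v*---
----**---
---------
---------
gen 9: ---------
---------
---**----
---<**---
----**---
---------
---------
gen 10: ---------
---------
---**----
----**---
---v**---
---------
---------

1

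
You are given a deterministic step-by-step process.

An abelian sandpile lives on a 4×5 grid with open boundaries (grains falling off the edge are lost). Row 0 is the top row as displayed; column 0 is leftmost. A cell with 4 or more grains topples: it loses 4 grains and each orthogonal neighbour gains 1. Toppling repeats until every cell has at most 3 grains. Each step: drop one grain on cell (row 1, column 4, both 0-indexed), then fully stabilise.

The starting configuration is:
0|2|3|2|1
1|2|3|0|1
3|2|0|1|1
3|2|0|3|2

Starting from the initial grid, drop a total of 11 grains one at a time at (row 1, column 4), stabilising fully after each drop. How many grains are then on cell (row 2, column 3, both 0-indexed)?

2

gen 0: 0|2|3|2|1
1|2|3|0|1
3|2|0|1|1
3|2|0|3|2
gen 1: 0|2|3|2|1
1|2|3|0|2
3|2|0|1|1
3|2|0|3|2
gen 2: 0|2|3|2|1
1|2|3|0|3
3|2|0|1|1
3|2|0|3|2
gen 3: 0|2|3|2|2
1|2|3|1|0
3|2|0|1|2
3|2|0|3|2
gen 4: 0|2|3|2|2
1|2|3|1|1
3|2|0|1|2
3|2|0|3|2
gen 5: 0|2|3|2|2
1|2|3|1|2
3|2|0|1|2
3|2|0|3|2
gen 6: 0|2|3|2|2
1|2|3|1|3
3|2|0|1|2
3|2|0|3|2
gen 7: 0|2|3|2|3
1|2|3|2|0
3|2|0|1|3
3|2|0|3|2
gen 8: 0|2|3|2|3
1|2|3|2|1
3|2|0|1|3
3|2|0|3|2
gen 9: 0|2|3|2|3
1|2|3|2|2
3|2|0|1|3
3|2|0|3|2
gen 10: 0|2|3|2|3
1|2|3|2|3
3|2|0|1|3
3|2|0|3|2
gen 11: 0|2|3|3|0
1|2|3|3|2
3|2|0|2|0
3|2|0|3|3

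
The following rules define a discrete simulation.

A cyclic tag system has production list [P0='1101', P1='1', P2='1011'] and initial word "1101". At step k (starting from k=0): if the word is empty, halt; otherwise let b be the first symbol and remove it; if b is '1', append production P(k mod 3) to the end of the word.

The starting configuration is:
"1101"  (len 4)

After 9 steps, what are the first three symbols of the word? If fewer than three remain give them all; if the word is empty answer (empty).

110

0) "1101"  (len 4)
1) "1011101"  (len 7)
2) "0111011"  (len 7)
3) "111011"  (len 6)
4) "110111101"  (len 9)
5) "101111011"  (len 9)
6) "011110111011"  (len 12)
7) "11110111011"  (len 11)
8) "11101110111"  (len 11)
9) "11011101111011"  (len 14)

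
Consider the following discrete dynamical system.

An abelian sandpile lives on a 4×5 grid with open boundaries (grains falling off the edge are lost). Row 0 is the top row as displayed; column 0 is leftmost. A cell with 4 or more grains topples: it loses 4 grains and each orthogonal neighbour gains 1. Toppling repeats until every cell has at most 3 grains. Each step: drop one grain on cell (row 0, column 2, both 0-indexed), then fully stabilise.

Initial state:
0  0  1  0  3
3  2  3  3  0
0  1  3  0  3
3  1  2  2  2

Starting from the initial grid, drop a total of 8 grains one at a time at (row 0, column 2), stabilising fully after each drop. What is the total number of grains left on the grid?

[0] 0  0  1  0  3
3  2  3  3  0
0  1  3  0  3
3  1  2  2  2
[1] 0  0  2  0  3
3  2  3  3  0
0  1  3  0  3
3  1  2  2  2
[2] 0  0  3  0  3
3  2  3  3  0
0  1  3  0  3
3  1  2  2  2
[3] 0  1  1  2  3
3  3  2  0  1
0  2  0  2  3
3  1  3  2  2
[4] 0  1  2  2  3
3  3  2  0  1
0  2  0  2  3
3  1  3  2  2
[5] 0  1  3  2  3
3  3  2  0  1
0  2  0  2  3
3  1  3  2  2
[6] 0  2  0  3  3
3  3  3  0  1
0  2  0  2  3
3  1  3  2  2
[7] 0  2  1  3  3
3  3  3  0  1
0  2  0  2  3
3  1  3  2  2
[8] 0  2  2  3  3
3  3  3  0  1
0  2  0  2  3
3  1  3  2  2

38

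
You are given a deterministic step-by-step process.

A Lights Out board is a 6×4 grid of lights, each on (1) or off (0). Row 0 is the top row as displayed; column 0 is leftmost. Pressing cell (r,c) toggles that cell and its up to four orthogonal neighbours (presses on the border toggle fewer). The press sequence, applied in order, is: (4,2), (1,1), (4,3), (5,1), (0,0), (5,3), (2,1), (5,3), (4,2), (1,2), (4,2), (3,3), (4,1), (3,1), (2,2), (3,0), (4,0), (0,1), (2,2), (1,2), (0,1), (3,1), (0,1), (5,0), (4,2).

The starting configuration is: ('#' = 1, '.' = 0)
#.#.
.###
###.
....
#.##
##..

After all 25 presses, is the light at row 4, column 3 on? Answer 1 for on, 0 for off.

1

0) #.#.
.###
###.
....
#.##
##..
1) #.#.
.###
###.
..#.
##..
###.
2) ###.
#..#
#.#.
..#.
##..
###.
3) ###.
#..#
#.#.
..##
####
####
4) ###.
#..#
#.#.
..##
#.##
...#
5) ..#.
...#
#.#.
..##
#.##
...#
6) ..#.
...#
#.#.
..##
#.#.
..#.
7) ..#.
.#.#
.#..
.###
#.#.
..#.
8) ..#.
.#.#
.#..
.###
#.##
...#
9) ..#.
.#.#
.#..
.#.#
##..
..##
10) ....
..#.
.##.
.#.#
##..
..##
11) ....
..#.
.##.
.###
#.##
...#
12) ....
..#.
.###
.#..
#.#.
...#
13) ....
..#.
.###
....
.#..
.#.#
14) ....
..#.
..##
###.
....
.#.#
15) ....
....
.#..
##..
....
.#.#
16) ....
....
##..
....
#...
.#.#
17) ....
....
##..
#...
.#..
##.#
18) ###.
.#..
##..
#...
.#..
##.#
19) ###.
.##.
#.##
#.#.
.#..
##.#
20) ##..
...#
#..#
#.#.
.#..
##.#
21) ..#.
.#.#
#..#
#.#.
.#..
##.#
22) ..#.
.#.#
##.#
.#..
....
##.#
23) ##..
...#
##.#
.#..
....
##.#
24) ##..
...#
##.#
.#..
#...
...#
25) ##..
...#
##.#
.##.
####
..##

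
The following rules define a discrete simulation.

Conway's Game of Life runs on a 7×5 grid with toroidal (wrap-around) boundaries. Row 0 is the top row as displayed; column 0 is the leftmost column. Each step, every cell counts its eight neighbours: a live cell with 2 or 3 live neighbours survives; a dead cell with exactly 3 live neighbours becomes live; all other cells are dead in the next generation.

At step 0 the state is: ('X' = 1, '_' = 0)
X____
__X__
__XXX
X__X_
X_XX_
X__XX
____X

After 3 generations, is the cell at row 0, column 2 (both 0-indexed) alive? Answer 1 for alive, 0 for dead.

0

t=0: X____
__X__
__XXX
X__X_
X_XX_
X__XX
____X
t=1: _____
_XX_X
_XX_X
X____
X_X__
XXX__
___X_
t=2: __XX_
_XX__
__X_X
X_XXX
X_X_X
X_XXX
_XX__
t=3: ___X_
_X___
____X
__X__
_____
_____
X____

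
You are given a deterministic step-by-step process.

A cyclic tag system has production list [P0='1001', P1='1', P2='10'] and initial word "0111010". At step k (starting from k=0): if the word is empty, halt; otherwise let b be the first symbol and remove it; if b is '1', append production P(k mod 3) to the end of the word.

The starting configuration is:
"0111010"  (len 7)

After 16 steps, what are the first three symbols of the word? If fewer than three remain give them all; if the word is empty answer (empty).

110

0) "0111010"  (len 7)
1) "111010"  (len 6)
2) "110101"  (len 6)
3) "1010110"  (len 7)
4) "0101101001"  (len 10)
5) "101101001"  (len 9)
6) "0110100110"  (len 10)
7) "110100110"  (len 9)
8) "101001101"  (len 9)
9) "0100110110"  (len 10)
10) "100110110"  (len 9)
11) "001101101"  (len 9)
12) "01101101"  (len 8)
13) "1101101"  (len 7)
14) "1011011"  (len 7)
15) "01101110"  (len 8)
16) "1101110"  (len 7)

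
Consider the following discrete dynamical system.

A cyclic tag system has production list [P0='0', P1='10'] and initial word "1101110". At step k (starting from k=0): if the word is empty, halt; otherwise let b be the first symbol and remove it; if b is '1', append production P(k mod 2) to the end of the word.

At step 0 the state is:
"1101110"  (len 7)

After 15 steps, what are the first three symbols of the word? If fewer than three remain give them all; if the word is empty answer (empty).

001

[0] "1101110"  (len 7)
[1] "1011100"  (len 7)
[2] "01110010"  (len 8)
[3] "1110010"  (len 7)
[4] "11001010"  (len 8)
[5] "10010100"  (len 8)
[6] "001010010"  (len 9)
[7] "01010010"  (len 8)
[8] "1010010"  (len 7)
[9] "0100100"  (len 7)
[10] "100100"  (len 6)
[11] "001000"  (len 6)
[12] "01000"  (len 5)
[13] "1000"  (len 4)
[14] "00010"  (len 5)
[15] "0010"  (len 4)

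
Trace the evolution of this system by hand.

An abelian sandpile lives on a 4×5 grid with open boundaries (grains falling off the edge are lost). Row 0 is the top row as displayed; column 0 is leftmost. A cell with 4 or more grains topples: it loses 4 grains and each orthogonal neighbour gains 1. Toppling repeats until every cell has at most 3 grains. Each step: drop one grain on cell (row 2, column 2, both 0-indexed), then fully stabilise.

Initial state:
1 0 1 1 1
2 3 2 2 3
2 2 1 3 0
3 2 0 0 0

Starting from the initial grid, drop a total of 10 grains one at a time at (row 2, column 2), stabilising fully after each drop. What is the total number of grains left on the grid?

t=0: 1 0 1 1 1
2 3 2 2 3
2 2 1 3 0
3 2 0 0 0
t=1: 1 0 1 1 1
2 3 2 2 3
2 2 2 3 0
3 2 0 0 0
t=2: 1 0 1 1 1
2 3 2 2 3
2 2 3 3 0
3 2 0 0 0
t=3: 1 0 1 1 1
2 3 3 3 3
2 3 1 0 1
3 2 1 1 0
t=4: 1 0 1 1 1
2 3 3 3 3
2 3 2 0 1
3 2 1 1 0
t=5: 1 0 1 1 1
2 3 3 3 3
2 3 3 0 1
3 2 1 1 0
t=6: 1 1 2 2 2
3 1 2 1 0
3 1 2 2 2
3 3 2 1 0
t=7: 1 1 2 2 2
3 1 2 1 0
3 1 3 2 2
3 3 2 1 0
t=8: 1 1 2 2 2
3 1 3 1 0
3 2 0 3 2
3 3 3 1 0
t=9: 1 1 2 2 2
3 1 3 1 0
3 2 1 3 2
3 3 3 1 0
t=10: 1 1 2 2 2
3 1 3 1 0
3 2 2 3 2
3 3 3 1 0

38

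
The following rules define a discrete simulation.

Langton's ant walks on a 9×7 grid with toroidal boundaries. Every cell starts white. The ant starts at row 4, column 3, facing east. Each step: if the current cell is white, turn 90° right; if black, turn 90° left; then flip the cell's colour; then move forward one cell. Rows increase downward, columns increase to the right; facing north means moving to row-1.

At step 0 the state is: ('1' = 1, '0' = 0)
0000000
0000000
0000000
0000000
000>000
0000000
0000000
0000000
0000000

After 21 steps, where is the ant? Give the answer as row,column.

gen 0: 0000000
0000000
0000000
0000000
000>000
0000000
0000000
0000000
0000000
gen 1: 0000000
0000000
0000000
0000000
0001000
000v000
0000000
0000000
0000000
gen 2: 0000000
0000000
0000000
0000000
0001000
00<1000
0000000
0000000
0000000
gen 3: 0000000
0000000
0000000
0000000
00^1000
0011000
0000000
0000000
0000000
gen 4: 0000000
0000000
0000000
0000000
001>000
0011000
0000000
0000000
0000000
gen 5: 0000000
0000000
0000000
000^000
0010000
0011000
0000000
0000000
0000000
gen 6: 0000000
0000000
0000000
0001>00
0010000
0011000
0000000
0000000
0000000
gen 7: 0000000
0000000
0000000
0001100
0010v00
0011000
0000000
0000000
0000000
gen 8: 0000000
0000000
0000000
0001100
001<100
0011000
0000000
0000000
0000000
gen 9: 0000000
0000000
0000000
000^100
0011100
0011000
0000000
0000000
0000000
gen 10: 0000000
0000000
0000000
00<0100
0011100
0011000
0000000
0000000
0000000
gen 11: 0000000
0000000
00^0000
0010100
0011100
0011000
0000000
0000000
0000000
gen 12: 0000000
0000000
001>000
0010100
0011100
0011000
0000000
0000000
0000000
gen 13: 0000000
0000000
0011000
001v100
0011100
0011000
0000000
0000000
0000000
gen 14: 0000000
0000000
0011000
00<1100
0011100
0011000
0000000
0000000
0000000
gen 15: 0000000
0000000
0011000
0001100
00v1100
0011000
0000000
0000000
0000000
gen 16: 0000000
0000000
0011000
0001100
000>100
0011000
0000000
0000000
0000000
gen 17: 0000000
0000000
0011000
000^100
0000100
0011000
0000000
0000000
0000000
gen 18: 0000000
0000000
0011000
00<0100
0000100
0011000
0000000
0000000
0000000
gen 19: 0000000
0000000
00^1000
0010100
0000100
0011000
0000000
0000000
0000000
gen 20: 0000000
0000000
0<01000
0010100
0000100
0011000
0000000
0000000
0000000
gen 21: 0000000
0^00000
0101000
0010100
0000100
0011000
0000000
0000000
0000000

1,1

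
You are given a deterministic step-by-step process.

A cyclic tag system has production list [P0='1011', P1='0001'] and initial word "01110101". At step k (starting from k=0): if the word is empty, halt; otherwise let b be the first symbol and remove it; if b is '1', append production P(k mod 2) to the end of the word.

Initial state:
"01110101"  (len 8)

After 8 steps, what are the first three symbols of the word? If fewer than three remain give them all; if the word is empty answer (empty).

0) "01110101"  (len 8)
1) "1110101"  (len 7)
2) "1101010001"  (len 10)
3) "1010100011011"  (len 13)
4) "0101000110110001"  (len 16)
5) "101000110110001"  (len 15)
6) "010001101100010001"  (len 18)
7) "10001101100010001"  (len 17)
8) "00011011000100010001"  (len 20)

000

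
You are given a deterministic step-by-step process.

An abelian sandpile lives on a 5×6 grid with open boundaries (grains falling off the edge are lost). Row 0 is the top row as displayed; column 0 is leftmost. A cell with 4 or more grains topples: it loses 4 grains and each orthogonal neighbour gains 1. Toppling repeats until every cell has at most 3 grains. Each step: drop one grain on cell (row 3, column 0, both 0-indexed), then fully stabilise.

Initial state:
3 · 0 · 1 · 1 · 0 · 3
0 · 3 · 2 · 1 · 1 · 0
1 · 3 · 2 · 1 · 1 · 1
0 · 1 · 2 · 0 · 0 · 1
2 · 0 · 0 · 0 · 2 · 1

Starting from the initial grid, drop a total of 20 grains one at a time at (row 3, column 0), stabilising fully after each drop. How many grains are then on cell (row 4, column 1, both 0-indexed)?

0) 3 · 0 · 1 · 1 · 0 · 3
0 · 3 · 2 · 1 · 1 · 0
1 · 3 · 2 · 1 · 1 · 1
0 · 1 · 2 · 0 · 0 · 1
2 · 0 · 0 · 0 · 2 · 1
1) 3 · 0 · 1 · 1 · 0 · 3
0 · 3 · 2 · 1 · 1 · 0
1 · 3 · 2 · 1 · 1 · 1
1 · 1 · 2 · 0 · 0 · 1
2 · 0 · 0 · 0 · 2 · 1
2) 3 · 0 · 1 · 1 · 0 · 3
0 · 3 · 2 · 1 · 1 · 0
1 · 3 · 2 · 1 · 1 · 1
2 · 1 · 2 · 0 · 0 · 1
2 · 0 · 0 · 0 · 2 · 1
3) 3 · 0 · 1 · 1 · 0 · 3
0 · 3 · 2 · 1 · 1 · 0
1 · 3 · 2 · 1 · 1 · 1
3 · 1 · 2 · 0 · 0 · 1
2 · 0 · 0 · 0 · 2 · 1
4) 3 · 0 · 1 · 1 · 0 · 3
0 · 3 · 2 · 1 · 1 · 0
2 · 3 · 2 · 1 · 1 · 1
0 · 2 · 2 · 0 · 0 · 1
3 · 0 · 0 · 0 · 2 · 1
5) 3 · 0 · 1 · 1 · 0 · 3
0 · 3 · 2 · 1 · 1 · 0
2 · 3 · 2 · 1 · 1 · 1
1 · 2 · 2 · 0 · 0 · 1
3 · 0 · 0 · 0 · 2 · 1
6) 3 · 0 · 1 · 1 · 0 · 3
0 · 3 · 2 · 1 · 1 · 0
2 · 3 · 2 · 1 · 1 · 1
2 · 2 · 2 · 0 · 0 · 1
3 · 0 · 0 · 0 · 2 · 1
7) 3 · 0 · 1 · 1 · 0 · 3
0 · 3 · 2 · 1 · 1 · 0
2 · 3 · 2 · 1 · 1 · 1
3 · 2 · 2 · 0 · 0 · 1
3 · 0 · 0 · 0 · 2 · 1
8) 3 · 0 · 1 · 1 · 0 · 3
0 · 3 · 2 · 1 · 1 · 0
3 · 3 · 2 · 1 · 1 · 1
1 · 3 · 2 · 0 · 0 · 1
0 · 1 · 0 · 0 · 2 · 1
9) 3 · 0 · 1 · 1 · 0 · 3
0 · 3 · 2 · 1 · 1 · 0
3 · 3 · 2 · 1 · 1 · 1
2 · 3 · 2 · 0 · 0 · 1
0 · 1 · 0 · 0 · 2 · 1
10) 3 · 0 · 1 · 1 · 0 · 3
0 · 3 · 2 · 1 · 1 · 0
3 · 3 · 2 · 1 · 1 · 1
3 · 3 · 2 · 0 · 0 · 1
0 · 1 · 0 · 0 · 2 · 1
11) 3 · 1 · 1 · 1 · 0 · 3
2 · 0 · 3 · 1 · 1 · 0
1 · 2 · 3 · 1 · 1 · 1
2 · 1 · 3 · 0 · 0 · 1
1 · 2 · 0 · 0 · 2 · 1
12) 3 · 1 · 1 · 1 · 0 · 3
2 · 0 · 3 · 1 · 1 · 0
1 · 2 · 3 · 1 · 1 · 1
3 · 1 · 3 · 0 · 0 · 1
1 · 2 · 0 · 0 · 2 · 1
13) 3 · 1 · 1 · 1 · 0 · 3
2 · 0 · 3 · 1 · 1 · 0
2 · 2 · 3 · 1 · 1 · 1
0 · 2 · 3 · 0 · 0 · 1
2 · 2 · 0 · 0 · 2 · 1
14) 3 · 1 · 1 · 1 · 0 · 3
2 · 0 · 3 · 1 · 1 · 0
2 · 2 · 3 · 1 · 1 · 1
1 · 2 · 3 · 0 · 0 · 1
2 · 2 · 0 · 0 · 2 · 1
15) 3 · 1 · 1 · 1 · 0 · 3
2 · 0 · 3 · 1 · 1 · 0
2 · 2 · 3 · 1 · 1 · 1
2 · 2 · 3 · 0 · 0 · 1
2 · 2 · 0 · 0 · 2 · 1
16) 3 · 1 · 1 · 1 · 0 · 3
2 · 0 · 3 · 1 · 1 · 0
2 · 2 · 3 · 1 · 1 · 1
3 · 2 · 3 · 0 · 0 · 1
2 · 2 · 0 · 0 · 2 · 1
17) 3 · 1 · 1 · 1 · 0 · 3
2 · 0 · 3 · 1 · 1 · 0
3 · 2 · 3 · 1 · 1 · 1
0 · 3 · 3 · 0 · 0 · 1
3 · 2 · 0 · 0 · 2 · 1
18) 3 · 1 · 1 · 1 · 0 · 3
2 · 0 · 3 · 1 · 1 · 0
3 · 2 · 3 · 1 · 1 · 1
1 · 3 · 3 · 0 · 0 · 1
3 · 2 · 0 · 0 · 2 · 1
19) 3 · 1 · 1 · 1 · 0 · 3
2 · 0 · 3 · 1 · 1 · 0
3 · 2 · 3 · 1 · 1 · 1
2 · 3 · 3 · 0 · 0 · 1
3 · 2 · 0 · 0 · 2 · 1
20) 3 · 1 · 1 · 1 · 0 · 3
2 · 0 · 3 · 1 · 1 · 0
3 · 2 · 3 · 1 · 1 · 1
3 · 3 · 3 · 0 · 0 · 1
3 · 2 · 0 · 0 · 2 · 1

2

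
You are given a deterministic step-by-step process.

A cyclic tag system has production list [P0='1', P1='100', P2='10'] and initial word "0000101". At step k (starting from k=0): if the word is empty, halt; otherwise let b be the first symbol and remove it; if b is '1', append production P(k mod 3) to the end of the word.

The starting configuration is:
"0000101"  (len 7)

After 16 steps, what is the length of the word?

step 0: "0000101"  (len 7)
step 1: "000101"  (len 6)
step 2: "00101"  (len 5)
step 3: "0101"  (len 4)
step 4: "101"  (len 3)
step 5: "01100"  (len 5)
step 6: "1100"  (len 4)
step 7: "1001"  (len 4)
step 8: "001100"  (len 6)
step 9: "01100"  (len 5)
step 10: "1100"  (len 4)
step 11: "100100"  (len 6)
step 12: "0010010"  (len 7)
step 13: "010010"  (len 6)
step 14: "10010"  (len 5)
step 15: "001010"  (len 6)
step 16: "01010"  (len 5)

5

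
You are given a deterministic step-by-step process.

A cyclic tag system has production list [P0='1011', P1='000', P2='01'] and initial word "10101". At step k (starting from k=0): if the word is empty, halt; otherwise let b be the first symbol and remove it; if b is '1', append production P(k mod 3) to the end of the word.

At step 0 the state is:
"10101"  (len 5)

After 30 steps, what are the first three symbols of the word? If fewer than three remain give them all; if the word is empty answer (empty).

101

0) "10101"  (len 5)
1) "01011011"  (len 8)
2) "1011011"  (len 7)
3) "01101101"  (len 8)
4) "1101101"  (len 7)
5) "101101000"  (len 9)
6) "0110100001"  (len 10)
7) "110100001"  (len 9)
8) "10100001000"  (len 11)
9) "010000100001"  (len 12)
10) "10000100001"  (len 11)
11) "0000100001000"  (len 13)
12) "000100001000"  (len 12)
13) "00100001000"  (len 11)
14) "0100001000"  (len 10)
15) "100001000"  (len 9)
16) "000010001011"  (len 12)
17) "00010001011"  (len 11)
18) "0010001011"  (len 10)
19) "010001011"  (len 9)
20) "10001011"  (len 8)
21) "000101101"  (len 9)
22) "00101101"  (len 8)
23) "0101101"  (len 7)
24) "101101"  (len 6)
25) "011011011"  (len 9)
26) "11011011"  (len 8)
27) "101101101"  (len 9)
28) "011011011011"  (len 12)
29) "11011011011"  (len 11)
30) "101101101101"  (len 12)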